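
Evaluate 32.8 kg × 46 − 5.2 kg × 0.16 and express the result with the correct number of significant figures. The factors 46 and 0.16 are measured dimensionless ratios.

32.8 × 46 = 1508.8 → 1.5 × 10³ kg (2 s.f., last digit at the 10^2 place).
5.2 × 0.16 = 0.832 → 0.83 kg (2 s.f., last digit at the 10^-2 place).
Difference: 1507.968 kg; keep the coarser place, 10^2.
Result: 1.5 × 10³ kg.

1.5 × 10³ kg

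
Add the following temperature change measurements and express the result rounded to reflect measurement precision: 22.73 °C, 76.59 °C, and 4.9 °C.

22.73 °C + 76.59 °C + 4.9 °C = 104.22 °C.
Addition/subtraction keeps the fewest decimal places: 22.73 → 2 decimal places, 76.59 → 2 decimal places, 4.9 → 1 decimal place; limit is 1.
Rounded to 1 decimal place: 104.2 °C.

104.2 °C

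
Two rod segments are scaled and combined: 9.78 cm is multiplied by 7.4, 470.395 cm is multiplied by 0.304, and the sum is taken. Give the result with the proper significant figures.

215 cm

9.78 × 7.4 = 72.372 → 72 cm (2 s.f., last digit at the 10^0 place).
470.395 × 0.304 = 143.00008 → 1.43 × 10² cm (3 s.f., last digit at the 10^0 place).
Sum: 215.37208 cm; keep the coarser place, 10^0.
Result: 215 cm.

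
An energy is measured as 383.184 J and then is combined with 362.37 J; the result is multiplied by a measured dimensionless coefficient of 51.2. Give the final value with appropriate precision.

3.82 × 10^4 J

383.184 J + 362.37 J = 745.554 J; the sum is limited to 2 decimal places (5 s.f.).
Carrying full precision, 745.554 × 51.2 = 38172.3648 J; 51.2 has 3 s.f., so the result keeps min(5, 3) = 3 s.f.
Rounded to 3 significant figures: 3.82 × 10^4 J.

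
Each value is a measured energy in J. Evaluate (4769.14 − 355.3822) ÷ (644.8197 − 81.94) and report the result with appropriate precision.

7.8414

4769.14 − 355.3822 = 4413.7578, limited to 2 d.p. → 6 s.f.; 644.8197 − 81.94 = 562.8797, limited to 2 d.p. → 5 s.f.
Carrying full precision, 4413.7578 ÷ 562.8797 = 7.84138742257…; keep min(6, 5) = 5 s.f.
Rounded to 5 significant figures: 7.8414.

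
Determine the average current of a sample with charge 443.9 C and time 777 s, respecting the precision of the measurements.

average current = 443.9 C ÷ 777 s = 0.5712998713… A.
443.9 has 4 significant figures; 777 has 3.
Division/multiplication keeps the fewest: 3 significant figures.
Rounded: 0.571 A.

0.571 A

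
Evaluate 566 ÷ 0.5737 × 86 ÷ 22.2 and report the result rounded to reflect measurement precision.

566 ÷ 0.5737 × 86 ÷ 22.2 = 3821.88009868…
Multiplication/division keeps the fewest significant figures: 566 → 3 s.f., 0.5737 → 4 s.f., 86 → 2 s.f., 22.2 → 3 s.f.; limit is 2.
Rounded to 2 significant figures: 3.8 × 10³.

3.8 × 10³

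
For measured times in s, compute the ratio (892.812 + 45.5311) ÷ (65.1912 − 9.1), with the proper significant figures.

16.7

892.812 + 45.5311 = 938.3431, limited to 3 d.p. → 6 s.f.; 65.1912 − 9.1 = 56.0912, limited to 1 d.p. → 3 s.f.
Carrying full precision, 938.3431 ÷ 56.0912 = 16.7288826055…; keep min(6, 3) = 3 s.f.
Rounded to 3 significant figures: 16.7.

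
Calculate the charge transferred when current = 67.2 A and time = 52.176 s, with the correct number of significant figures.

3.51 × 10^3 C

charge transferred = 67.2 A × 52.176 s = 3506.2272 C.
67.2 has 3 significant figures; 52.176 has 5.
Division/multiplication keeps the fewest: 3 significant figures.
Rounded: 3.51 × 10^3 C.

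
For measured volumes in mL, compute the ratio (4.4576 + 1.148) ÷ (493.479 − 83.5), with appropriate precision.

0.01367

4.4576 + 1.148 = 5.6056, limited to 3 d.p. → 4 s.f.; 493.479 − 83.5 = 409.979, limited to 1 d.p. → 4 s.f.
Carrying full precision, 5.6056 ÷ 409.979 = 0.013672895441…; keep min(4, 4) = 4 s.f.
Rounded to 4 significant figures: 0.01367.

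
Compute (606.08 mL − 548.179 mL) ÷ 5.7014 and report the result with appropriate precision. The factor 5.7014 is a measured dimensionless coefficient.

606.08 mL − 548.179 mL = 57.901 mL; the difference is limited to 2 decimal places (4 s.f.).
Carrying full precision, 57.901 ÷ 5.7014 = 10.1555758235… mL; 5.7014 has 5 s.f., so the result keeps min(4, 5) = 4 s.f.
Rounded to 4 significant figures: 10.16 mL.

10.16 mL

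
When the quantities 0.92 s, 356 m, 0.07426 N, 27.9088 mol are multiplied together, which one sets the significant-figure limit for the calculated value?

0.92 s

0.92 s → 2 s.f.; 356 m → 3 s.f.; 0.07426 N → 4 s.f.; 27.9088 mol → 6 s.f.
The fewest is 2 significant figures, from 0.92 s.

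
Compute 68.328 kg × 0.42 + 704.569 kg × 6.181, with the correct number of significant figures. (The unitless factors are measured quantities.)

68.328 × 0.42 = 28.69776 → 29 kg (2 s.f., last digit at the 10^0 place).
704.569 × 6.181 = 4354.940989 → 4355 kg (4 s.f., last digit at the 10^0 place).
Sum: 4383.638749 kg; keep the coarser place, 10^0.
Result: 4.384 × 10³ kg.

4.384 × 10³ kg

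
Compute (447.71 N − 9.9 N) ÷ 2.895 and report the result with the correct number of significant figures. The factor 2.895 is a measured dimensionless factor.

151.2 N

447.71 N − 9.9 N = 437.81 N; the difference is limited to 1 decimal place (4 s.f.).
Carrying full precision, 437.81 ÷ 2.895 = 151.22970639… N; 2.895 has 4 s.f., so the result keeps min(4, 4) = 4 s.f.
Rounded to 4 significant figures: 151.2 N.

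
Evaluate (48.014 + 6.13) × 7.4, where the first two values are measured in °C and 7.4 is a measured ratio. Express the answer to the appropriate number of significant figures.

48.014 °C + 6.13 °C = 54.144 °C; the sum is limited to 2 decimal places (4 s.f.).
Carrying full precision, 54.144 × 7.4 = 400.6656 °C; 7.4 has 2 s.f., so the result keeps min(4, 2) = 2 s.f.
Rounded to 2 significant figures: 4.0 × 10² °C.

4.0 × 10² °C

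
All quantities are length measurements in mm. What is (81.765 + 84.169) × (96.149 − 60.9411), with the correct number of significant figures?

81.765 + 84.169 = 165.934, limited to 3 d.p. → 6 s.f.; 96.149 − 60.9411 = 35.2079, limited to 3 d.p. → 5 s.f.
Carrying full precision, 165.934 × 35.2079 = 5842.1876786; keep min(6, 5) = 5 s.f.
Rounded to 5 significant figures: 5842.2 mm².

5842.2 mm²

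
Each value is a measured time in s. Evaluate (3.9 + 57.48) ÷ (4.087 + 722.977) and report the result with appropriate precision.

3.9 + 57.48 = 61.38, limited to 1 d.p. → 3 s.f.; 4.087 + 722.977 = 727.064, limited to 3 d.p. → 6 s.f.
Carrying full precision, 61.38 ÷ 727.064 = 0.0844217290362…; keep min(3, 6) = 3 s.f.
Rounded to 3 significant figures: 0.0844.

0.0844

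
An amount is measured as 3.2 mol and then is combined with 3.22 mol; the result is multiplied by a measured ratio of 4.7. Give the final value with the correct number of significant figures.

3.2 mol + 3.22 mol = 6.42 mol; the sum is limited to 1 decimal place (2 s.f.).
Carrying full precision, 6.42 × 4.7 = 30.174 mol; 4.7 has 2 s.f., so the result keeps min(2, 2) = 2 s.f.
Rounded to 2 significant figures: 3.0 × 10^1 mol.

3.0 × 10^1 mol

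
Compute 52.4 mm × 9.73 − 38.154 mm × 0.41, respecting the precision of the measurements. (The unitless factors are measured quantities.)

494 mm

52.4 × 9.73 = 509.852 → 5.10 × 10² mm (3 s.f., last digit at the 10^0 place).
38.154 × 0.41 = 15.64314 → 16 mm (2 s.f., last digit at the 10^0 place).
Difference: 494.20886 mm; keep the coarser place, 10^0.
Result: 494 mm.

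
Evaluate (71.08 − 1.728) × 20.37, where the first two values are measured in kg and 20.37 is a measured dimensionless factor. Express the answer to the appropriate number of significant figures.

71.08 kg − 1.728 kg = 69.352 kg; the difference is limited to 2 decimal places (4 s.f.).
Carrying full precision, 69.352 × 20.37 = 1412.70024 kg; 20.37 has 4 s.f., so the result keeps min(4, 4) = 4 s.f.
Rounded to 4 significant figures: 1413 kg.

1413 kg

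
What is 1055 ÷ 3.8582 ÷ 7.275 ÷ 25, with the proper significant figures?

1.5

1055 ÷ 3.8582 ÷ 7.275 ÷ 25 = 1.50346982666…
Multiplication/division keeps the fewest significant figures: 1055 → 4 s.f., 3.8582 → 5 s.f., 7.275 → 4 s.f., 25 → 2 s.f.; limit is 2.
Rounded to 2 significant figures: 1.5.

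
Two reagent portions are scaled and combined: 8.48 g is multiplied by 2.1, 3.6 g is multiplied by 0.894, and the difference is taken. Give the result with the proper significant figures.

15 g

8.48 × 2.1 = 17.808 → 18 g (2 s.f., last digit at the 10^0 place).
3.6 × 0.894 = 3.2184 → 3.2 g (2 s.f., last digit at the 10^-1 place).
Difference: 14.5896 g; keep the coarser place, 10^0.
Result: 15 g.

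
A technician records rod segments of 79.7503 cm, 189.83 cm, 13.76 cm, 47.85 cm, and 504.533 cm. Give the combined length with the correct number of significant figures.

835.72 cm

79.7503 cm + 189.83 cm + 13.76 cm + 47.85 cm + 504.533 cm = 835.7233 cm.
Addition/subtraction keeps the fewest decimal places: 79.7503 → 4 decimal places, 189.83 → 2 decimal places, 13.76 → 2 decimal places, 47.85 → 2 decimal places, 504.533 → 3 decimal places; limit is 2.
Rounded to 2 decimal places: 835.72 cm.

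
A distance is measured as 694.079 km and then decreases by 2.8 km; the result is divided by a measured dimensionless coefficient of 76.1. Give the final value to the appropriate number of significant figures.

694.079 km − 2.8 km = 691.279 km; the difference is limited to 1 decimal place (4 s.f.).
Carrying full precision, 691.279 ÷ 76.1 = 9.0838239159… km; 76.1 has 3 s.f., so the result keeps min(4, 3) = 3 s.f.
Rounded to 3 significant figures: 9.08 km.

9.08 km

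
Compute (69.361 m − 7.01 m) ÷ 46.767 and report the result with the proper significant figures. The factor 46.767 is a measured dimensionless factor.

1.333 m

69.361 m − 7.01 m = 62.351 m; the difference is limited to 2 decimal places (4 s.f.).
Carrying full precision, 62.351 ÷ 46.767 = 1.33322642034… m; 46.767 has 5 s.f., so the result keeps min(4, 5) = 4 s.f.
Rounded to 4 significant figures: 1.333 m.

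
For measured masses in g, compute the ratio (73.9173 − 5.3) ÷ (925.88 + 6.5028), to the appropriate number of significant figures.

0.0736

73.9173 − 5.3 = 68.6173, limited to 1 d.p. → 3 s.f.; 925.88 + 6.5028 = 932.3828, limited to 2 d.p. → 5 s.f.
Carrying full precision, 68.6173 ÷ 932.3828 = 0.0735934854225…; keep min(3, 5) = 3 s.f.
Rounded to 3 significant figures: 0.0736.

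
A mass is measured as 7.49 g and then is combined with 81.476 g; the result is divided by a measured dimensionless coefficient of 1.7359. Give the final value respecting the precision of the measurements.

7.49 g + 81.476 g = 88.966 g; the sum is limited to 2 decimal places (4 s.f.).
Carrying full precision, 88.966 ÷ 1.7359 = 51.2506480788… g; 1.7359 has 5 s.f., so the result keeps min(4, 5) = 4 s.f.
Rounded to 4 significant figures: 51.25 g.

51.25 g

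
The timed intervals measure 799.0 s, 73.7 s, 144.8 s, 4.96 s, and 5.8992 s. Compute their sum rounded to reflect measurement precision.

1028.4 s

799.0 s + 73.7 s + 144.8 s + 4.96 s + 5.8992 s = 1028.3592 s.
Addition/subtraction keeps the fewest decimal places: 799.0 → 1 decimal place, 73.7 → 1 decimal place, 144.8 → 1 decimal place, 4.96 → 2 decimal places, 5.8992 → 4 decimal places; limit is 1.
Rounded to 1 decimal place: 1028.4 s.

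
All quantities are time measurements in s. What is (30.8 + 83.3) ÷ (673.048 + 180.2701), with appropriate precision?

0.1337

30.8 + 83.3 = 114.1, limited to 1 d.p. → 4 s.f.; 673.048 + 180.2701 = 853.3181, limited to 3 d.p. → 6 s.f.
Carrying full precision, 114.1 ÷ 853.3181 = 0.133713324492…; keep min(4, 6) = 4 s.f.
Rounded to 4 significant figures: 0.1337.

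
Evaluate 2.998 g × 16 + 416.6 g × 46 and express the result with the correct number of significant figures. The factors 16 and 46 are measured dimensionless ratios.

2.998 × 16 = 47.968 → 48 g (2 s.f., last digit at the 10^0 place).
416.6 × 46 = 19163.6 → 1.9 × 10^4 g (2 s.f., last digit at the 10^3 place).
Sum: 19211.568 g; keep the coarser place, 10^3.
Result: 1.9 × 10^4 g.

1.9 × 10^4 g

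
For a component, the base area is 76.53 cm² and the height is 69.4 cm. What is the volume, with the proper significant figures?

volume = 76.53 cm² × 69.4 cm = 5311.182 cm³.
76.53 has 4 significant figures; 69.4 has 3.
Division/multiplication keeps the fewest: 3 significant figures.
Rounded: 5.31 × 10³ cm³.

5.31 × 10³ cm³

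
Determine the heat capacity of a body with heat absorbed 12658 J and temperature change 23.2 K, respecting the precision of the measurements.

heat capacity = 12658 J ÷ 23.2 K = 545.603448276… J/K.
12658 has 5 significant figures; 23.2 has 3.
Division/multiplication keeps the fewest: 3 significant figures.
Rounded: 546 J/K.

546 J/K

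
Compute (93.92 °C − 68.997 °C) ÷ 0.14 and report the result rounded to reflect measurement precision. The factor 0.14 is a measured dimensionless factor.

93.92 °C − 68.997 °C = 24.923 °C; the difference is limited to 2 decimal places (4 s.f.).
Carrying full precision, 24.923 ÷ 0.14 = 178.021428571… °C; 0.14 has 2 s.f., so the result keeps min(4, 2) = 2 s.f.
Rounded to 2 significant figures: 1.8 × 10^2 °C.

1.8 × 10^2 °C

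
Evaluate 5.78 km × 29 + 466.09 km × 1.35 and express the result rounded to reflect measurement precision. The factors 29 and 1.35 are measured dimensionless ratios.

8.0 × 10^2 km

5.78 × 29 = 167.62 → 1.7 × 10^2 km (2 s.f., last digit at the 10^1 place).
466.09 × 1.35 = 629.2215 → 629 km (3 s.f., last digit at the 10^0 place).
Sum: 796.8415 km; keep the coarser place, 10^1.
Result: 8.0 × 10^2 km.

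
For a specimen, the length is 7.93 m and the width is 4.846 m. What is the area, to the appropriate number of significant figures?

area = 7.93 m × 4.846 m = 38.42878 m².
7.93 has 3 significant figures; 4.846 has 4.
Division/multiplication keeps the fewest: 3 significant figures.
Rounded: 38.4 m².

38.4 m²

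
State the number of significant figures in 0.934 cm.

3

0.934: leading zeros are not significant.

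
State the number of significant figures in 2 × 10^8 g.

1

2 × 10^8: in scientific notation every digit of the coefficient is significant.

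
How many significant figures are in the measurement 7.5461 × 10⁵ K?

7.5461 × 10⁵: in scientific notation every digit of the coefficient is significant.

5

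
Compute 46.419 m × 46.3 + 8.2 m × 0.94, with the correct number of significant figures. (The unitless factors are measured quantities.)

46.419 × 46.3 = 2149.1997 → 2.15 × 10³ m (3 s.f., last digit at the 10^1 place).
8.2 × 0.94 = 7.708 → 7.7 m (2 s.f., last digit at the 10^-1 place).
Sum: 2156.9077 m; keep the coarser place, 10^1.
Result: 2.16 × 10³ m.

2.16 × 10³ m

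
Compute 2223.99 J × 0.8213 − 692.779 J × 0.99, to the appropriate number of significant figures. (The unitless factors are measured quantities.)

2223.99 × 0.8213 = 1826.562987 → 1827 J (4 s.f., last digit at the 10^0 place).
692.779 × 0.99 = 685.85121 → 6.9 × 10^2 J (2 s.f., last digit at the 10^1 place).
Difference: 1140.711777 J; keep the coarser place, 10^1.
Result: 1.14 × 10^3 J.

1.14 × 10^3 J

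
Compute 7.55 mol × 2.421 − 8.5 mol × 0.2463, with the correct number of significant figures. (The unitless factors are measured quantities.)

16.2 mol

7.55 × 2.421 = 18.27855 → 18.3 mol (3 s.f., last digit at the 10^-1 place).
8.5 × 0.2463 = 2.09355 → 2.1 mol (2 s.f., last digit at the 10^-1 place).
Difference: 16.185 mol; keep the coarser place, 10^-1.
Result: 16.2 mol.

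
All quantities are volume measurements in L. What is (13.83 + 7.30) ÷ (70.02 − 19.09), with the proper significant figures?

13.83 + 7.30 = 21.13, limited to 2 d.p. → 4 s.f.; 70.02 − 19.09 = 50.93, limited to 2 d.p. → 4 s.f.
Carrying full precision, 21.13 ÷ 50.93 = 0.414883172983…; keep min(4, 4) = 4 s.f.
Rounded to 4 significant figures: 0.4149.

0.4149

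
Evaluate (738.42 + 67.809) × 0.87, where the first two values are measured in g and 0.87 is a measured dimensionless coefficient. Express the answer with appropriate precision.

738.42 g + 67.809 g = 806.229 g; the sum is limited to 2 decimal places (5 s.f.).
Carrying full precision, 806.229 × 0.87 = 701.41923 g; 0.87 has 2 s.f., so the result keeps min(5, 2) = 2 s.f.
Rounded to 2 significant figures: 7.0 × 10^2 g.

7.0 × 10^2 g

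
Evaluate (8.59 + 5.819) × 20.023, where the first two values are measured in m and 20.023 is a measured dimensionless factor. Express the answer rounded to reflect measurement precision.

2.885 × 10² m

8.59 m + 5.819 m = 14.409 m; the sum is limited to 2 decimal places (4 s.f.).
Carrying full precision, 14.409 × 20.023 = 288.511407 m; 20.023 has 5 s.f., so the result keeps min(4, 5) = 4 s.f.
Rounded to 4 significant figures: 2.885 × 10² m.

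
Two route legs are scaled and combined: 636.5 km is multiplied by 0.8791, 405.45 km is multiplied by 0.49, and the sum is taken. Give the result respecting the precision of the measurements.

636.5 × 0.8791 = 559.54715 → 559.5 km (4 s.f., last digit at the 10^-1 place).
405.45 × 0.49 = 198.6705 → 2.0 × 10² km (2 s.f., last digit at the 10^1 place).
Sum: 758.21765 km; keep the coarser place, 10^1.
Result: 7.6 × 10² km.

7.6 × 10² km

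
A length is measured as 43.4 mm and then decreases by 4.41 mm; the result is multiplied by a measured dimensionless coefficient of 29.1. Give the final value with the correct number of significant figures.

43.4 mm − 4.41 mm = 38.99 mm; the difference is limited to 1 decimal place (3 s.f.).
Carrying full precision, 38.99 × 29.1 = 1134.609 mm; 29.1 has 3 s.f., so the result keeps min(3, 3) = 3 s.f.
Rounded to 3 significant figures: 1.13 × 10³ mm.

1.13 × 10³ mm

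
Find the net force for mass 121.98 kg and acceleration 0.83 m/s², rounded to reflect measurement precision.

net force = 121.98 kg × 0.83 m/s² = 101.2434 N.
121.98 has 5 significant figures; 0.83 has 2.
Division/multiplication keeps the fewest: 2 significant figures.
Rounded: 1.0 × 10² N.

1.0 × 10² N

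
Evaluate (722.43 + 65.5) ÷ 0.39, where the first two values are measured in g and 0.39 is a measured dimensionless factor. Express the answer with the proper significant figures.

2.0 × 10³ g

722.43 g + 65.5 g = 787.93 g; the sum is limited to 1 decimal place (4 s.f.).
Carrying full precision, 787.93 ÷ 0.39 = 2020.33333333… g; 0.39 has 2 s.f., so the result keeps min(4, 2) = 2 s.f.
Rounded to 2 significant figures: 2.0 × 10³ g.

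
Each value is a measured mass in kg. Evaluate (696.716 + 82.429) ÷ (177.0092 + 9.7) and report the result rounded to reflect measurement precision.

696.716 + 82.429 = 779.145, limited to 3 d.p. → 6 s.f.; 177.0092 + 9.7 = 186.7092, limited to 1 d.p. → 4 s.f.
Carrying full precision, 779.145 ÷ 186.7092 = 4.17304021441…; keep min(6, 4) = 4 s.f.
Rounded to 4 significant figures: 4.173.

4.173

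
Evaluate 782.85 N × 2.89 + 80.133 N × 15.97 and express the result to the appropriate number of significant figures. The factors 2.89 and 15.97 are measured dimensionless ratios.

3.54 × 10³ N

782.85 × 2.89 = 2262.4365 → 2.26 × 10³ N (3 s.f., last digit at the 10^1 place).
80.133 × 15.97 = 1279.72401 → 1280. N (4 s.f., last digit at the 10^0 place).
Sum: 3542.16051 N; keep the coarser place, 10^1.
Result: 3.54 × 10³ N.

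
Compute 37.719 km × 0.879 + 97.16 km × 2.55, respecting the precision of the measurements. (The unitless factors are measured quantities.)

37.719 × 0.879 = 33.155001 → 33.2 km (3 s.f., last digit at the 10^-1 place).
97.16 × 2.55 = 247.758 → 248 km (3 s.f., last digit at the 10^0 place).
Sum: 280.913001 km; keep the coarser place, 10^0.
Result: 281 km.

281 km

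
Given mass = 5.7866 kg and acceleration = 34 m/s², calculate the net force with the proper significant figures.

2.0 × 10^2 N

net force = 5.7866 kg × 34 m/s² = 196.7444 N.
5.7866 has 5 significant figures; 34 has 2.
Division/multiplication keeps the fewest: 2 significant figures.
Rounded: 2.0 × 10^2 N.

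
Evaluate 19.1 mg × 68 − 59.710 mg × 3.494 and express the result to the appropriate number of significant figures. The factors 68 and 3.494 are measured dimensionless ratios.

19.1 × 68 = 1298.8 → 1.3 × 10^3 mg (2 s.f., last digit at the 10^2 place).
59.710 × 3.494 = 208.62674 → 208.6 mg (4 s.f., last digit at the 10^-1 place).
Difference: 1090.17326 mg; keep the coarser place, 10^2.
Result: 1.1 × 10^3 mg.

1.1 × 10^3 mg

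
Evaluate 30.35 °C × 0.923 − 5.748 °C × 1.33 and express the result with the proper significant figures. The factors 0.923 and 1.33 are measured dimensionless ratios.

30.35 × 0.923 = 28.01305 → 28.0 °C (3 s.f., last digit at the 10^-1 place).
5.748 × 1.33 = 7.64484 → 7.64 °C (3 s.f., last digit at the 10^-2 place).
Difference: 20.36821 °C; keep the coarser place, 10^-1.
Result: 20.4 °C.

20.4 °C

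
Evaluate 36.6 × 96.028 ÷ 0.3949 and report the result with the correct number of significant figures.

8.90 × 10^3

36.6 × 96.028 ÷ 0.3949 = 8900.03747784…
Multiplication/division keeps the fewest significant figures: 36.6 → 3 s.f., 96.028 → 5 s.f., 0.3949 → 4 s.f.; limit is 3.
Rounded to 3 significant figures: 8.90 × 10^3.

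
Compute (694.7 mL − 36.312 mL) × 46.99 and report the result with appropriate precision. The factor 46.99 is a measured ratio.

694.7 mL − 36.312 mL = 658.388 mL; the difference is limited to 1 decimal place (4 s.f.).
Carrying full precision, 658.388 × 46.99 = 30937.65212 mL; 46.99 has 4 s.f., so the result keeps min(4, 4) = 4 s.f.
Rounded to 4 significant figures: 3.094 × 10^4 mL.

3.094 × 10^4 mL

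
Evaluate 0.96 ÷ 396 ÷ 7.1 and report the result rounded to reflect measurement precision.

3.4 × 10⁻⁴

0.96 ÷ 396 ÷ 7.1 = 0.000341442594964…
Multiplication/division keeps the fewest significant figures: 0.96 → 2 s.f., 396 → 3 s.f., 7.1 → 2 s.f.; limit is 2.
Rounded to 2 significant figures: 3.4 × 10⁻⁴.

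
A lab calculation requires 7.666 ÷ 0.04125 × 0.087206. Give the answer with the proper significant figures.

16.21

7.666 ÷ 0.04125 × 0.087206 = 16.2065744485…
Multiplication/division keeps the fewest significant figures: 7.666 → 4 s.f., 0.04125 → 4 s.f., 0.087206 → 5 s.f.; limit is 4.
Rounded to 4 significant figures: 16.21.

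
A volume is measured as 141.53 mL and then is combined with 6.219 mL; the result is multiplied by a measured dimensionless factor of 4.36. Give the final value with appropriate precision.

141.53 mL + 6.219 mL = 147.749 mL; the sum is limited to 2 decimal places (5 s.f.).
Carrying full precision, 147.749 × 4.36 = 644.18564 mL; 4.36 has 3 s.f., so the result keeps min(5, 3) = 3 s.f.
Rounded to 3 significant figures: 644 mL.

644 mL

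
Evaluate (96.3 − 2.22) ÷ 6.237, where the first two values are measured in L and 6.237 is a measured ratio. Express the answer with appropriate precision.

96.3 L − 2.22 L = 94.08 L; the difference is limited to 1 decimal place (3 s.f.).
Carrying full precision, 94.08 ÷ 6.237 = 15.0841750842… L; 6.237 has 4 s.f., so the result keeps min(3, 4) = 3 s.f.
Rounded to 3 significant figures: 15.1 L.

15.1 L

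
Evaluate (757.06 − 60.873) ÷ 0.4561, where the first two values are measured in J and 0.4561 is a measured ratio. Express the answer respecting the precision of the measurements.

757.06 J − 60.873 J = 696.187 J; the difference is limited to 2 decimal places (5 s.f.).
Carrying full precision, 696.187 ÷ 0.4561 = 1526.39114229… J; 0.4561 has 4 s.f., so the result keeps min(5, 4) = 4 s.f.
Rounded to 4 significant figures: 1526 J.

1526 J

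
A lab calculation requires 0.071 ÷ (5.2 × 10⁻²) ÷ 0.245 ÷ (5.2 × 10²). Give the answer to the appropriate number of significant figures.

0.011

0.071 ÷ (5.2 × 10⁻²) ÷ 0.245 ÷ (5.2 × 10²) = 0.0107173046733…
Multiplication/division keeps the fewest significant figures: 0.071 → 2 s.f., 5.2 × 10⁻² → 2 s.f., 0.245 → 3 s.f., 5.2 × 10² → 2 s.f.; limit is 2.
Rounded to 2 significant figures: 0.011.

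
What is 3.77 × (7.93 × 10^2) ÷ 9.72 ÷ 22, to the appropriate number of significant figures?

3.77 × (7.93 × 10^2) ÷ 9.72 ÷ 22 = 13.9805929667…
Multiplication/division keeps the fewest significant figures: 3.77 → 3 s.f., 7.93 × 10^2 → 3 s.f., 9.72 → 3 s.f., 22 → 2 s.f.; limit is 2.
Rounded to 2 significant figures: 14.

14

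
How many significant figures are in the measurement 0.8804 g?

0.8804: leading zeros are not significant; zeros between nonzero digits are significant.

4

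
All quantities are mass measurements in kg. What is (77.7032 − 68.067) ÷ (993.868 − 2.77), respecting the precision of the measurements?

0.009723

77.7032 − 68.067 = 9.6362, limited to 3 d.p. → 4 s.f.; 993.868 − 2.77 = 991.098, limited to 2 d.p. → 5 s.f.
Carrying full precision, 9.6362 ÷ 991.098 = 0.00972275193775…; keep min(4, 5) = 4 s.f.
Rounded to 4 significant figures: 0.009723.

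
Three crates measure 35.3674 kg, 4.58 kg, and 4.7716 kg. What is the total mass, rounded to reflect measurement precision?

35.3674 kg + 4.58 kg + 4.7716 kg = 44.7190 kg.
Addition/subtraction keeps the fewest decimal places: 35.3674 → 4 decimal places, 4.58 → 2 decimal places, 4.7716 → 4 decimal places; limit is 2.
Rounded to 2 decimal places: 44.72 kg.

44.72 kg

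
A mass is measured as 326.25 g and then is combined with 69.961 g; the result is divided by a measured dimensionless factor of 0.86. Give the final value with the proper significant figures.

326.25 g + 69.961 g = 396.211 g; the sum is limited to 2 decimal places (5 s.f.).
Carrying full precision, 396.211 ÷ 0.86 = 460.710465116… g; 0.86 has 2 s.f., so the result keeps min(5, 2) = 2 s.f.
Rounded to 2 significant figures: 4.6 × 10² g.

4.6 × 10² g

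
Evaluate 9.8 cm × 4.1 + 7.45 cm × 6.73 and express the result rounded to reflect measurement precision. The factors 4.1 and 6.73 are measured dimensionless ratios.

9.0 × 10¹ cm

9.8 × 4.1 = 40.18 → 40. cm (2 s.f., last digit at the 10^0 place).
7.45 × 6.73 = 50.1385 → 50.1 cm (3 s.f., last digit at the 10^-1 place).
Sum: 90.3185 cm; keep the coarser place, 10^0.
Result: 9.0 × 10¹ cm.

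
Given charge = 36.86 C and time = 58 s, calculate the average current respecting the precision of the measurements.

0.64 A

average current = 36.86 C ÷ 58 s = 0.635517241379… A.
36.86 has 4 significant figures; 58 has 2.
Division/multiplication keeps the fewest: 2 significant figures.
Rounded: 0.64 A.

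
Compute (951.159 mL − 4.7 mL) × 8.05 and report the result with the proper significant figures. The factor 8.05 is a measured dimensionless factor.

951.159 mL − 4.7 mL = 946.459 mL; the difference is limited to 1 decimal place (4 s.f.).
Carrying full precision, 946.459 × 8.05 = 7618.99495 mL; 8.05 has 3 s.f., so the result keeps min(4, 3) = 3 s.f.
Rounded to 3 significant figures: 7.62 × 10^3 mL.

7.62 × 10^3 mL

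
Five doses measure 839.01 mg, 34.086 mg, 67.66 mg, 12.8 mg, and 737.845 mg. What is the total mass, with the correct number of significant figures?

1691.4 mg

839.01 mg + 34.086 mg + 67.66 mg + 12.8 mg + 737.845 mg = 1691.401 mg.
Addition/subtraction keeps the fewest decimal places: 839.01 → 2 decimal places, 34.086 → 3 decimal places, 67.66 → 2 decimal places, 12.8 → 1 decimal place, 737.845 → 3 decimal places; limit is 1.
Rounded to 1 decimal place: 1691.4 mg.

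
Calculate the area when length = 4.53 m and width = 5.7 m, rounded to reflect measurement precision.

area = 4.53 m × 5.7 m = 25.821 m².
4.53 has 3 significant figures; 5.7 has 2.
Division/multiplication keeps the fewest: 2 significant figures.
Rounded: 26 m².

26 m²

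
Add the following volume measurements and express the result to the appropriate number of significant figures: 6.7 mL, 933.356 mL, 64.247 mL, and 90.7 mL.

6.7 mL + 933.356 mL + 64.247 mL + 90.7 mL = 1095.003 mL.
Addition/subtraction keeps the fewest decimal places: 6.7 → 1 decimal place, 933.356 → 3 decimal places, 64.247 → 3 decimal places, 90.7 → 1 decimal place; limit is 1.
Rounded to 1 decimal place: 1.0950 × 10³ mL.

1.0950 × 10³ mL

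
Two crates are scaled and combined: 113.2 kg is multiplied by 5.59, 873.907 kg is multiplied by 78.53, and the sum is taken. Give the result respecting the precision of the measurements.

6.926 × 10^4 kg

113.2 × 5.59 = 632.788 → 633 kg (3 s.f., last digit at the 10^0 place).
873.907 × 78.53 = 68627.91671 → 6.863 × 10^4 kg (4 s.f., last digit at the 10^1 place).
Sum: 69260.70471 kg; keep the coarser place, 10^1.
Result: 6.926 × 10^4 kg.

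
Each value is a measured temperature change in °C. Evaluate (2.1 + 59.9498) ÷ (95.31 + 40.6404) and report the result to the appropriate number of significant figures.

0.456

2.1 + 59.9498 = 62.0498, limited to 1 d.p. → 3 s.f.; 95.31 + 40.6404 = 135.9504, limited to 2 d.p. → 5 s.f.
Carrying full precision, 62.0498 ÷ 135.9504 = 0.456414986642…; keep min(3, 5) = 3 s.f.
Rounded to 3 significant figures: 0.456.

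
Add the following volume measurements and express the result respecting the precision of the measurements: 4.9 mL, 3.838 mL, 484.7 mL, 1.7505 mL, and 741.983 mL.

1237.2 mL

4.9 mL + 3.838 mL + 484.7 mL + 1.7505 mL + 741.983 mL = 1237.1715 mL.
Addition/subtraction keeps the fewest decimal places: 4.9 → 1 decimal place, 3.838 → 3 decimal places, 484.7 → 1 decimal place, 1.7505 → 4 decimal places, 741.983 → 3 decimal places; limit is 1.
Rounded to 1 decimal place: 1237.2 mL.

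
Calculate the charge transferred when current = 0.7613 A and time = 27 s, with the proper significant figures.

21 C

charge transferred = 0.7613 A × 27 s = 20.5551 C.
0.7613 has 4 significant figures; 27 has 2.
Division/multiplication keeps the fewest: 2 significant figures.
Rounded: 21 C.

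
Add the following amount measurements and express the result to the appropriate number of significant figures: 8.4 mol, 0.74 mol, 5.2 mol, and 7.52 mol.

21.9 mol

8.4 mol + 0.74 mol + 5.2 mol + 7.52 mol = 21.86 mol.
Addition/subtraction keeps the fewest decimal places: 8.4 → 1 decimal place, 0.74 → 2 decimal places, 5.2 → 1 decimal place, 7.52 → 2 decimal places; limit is 1.
Rounded to 1 decimal place: 21.9 mol.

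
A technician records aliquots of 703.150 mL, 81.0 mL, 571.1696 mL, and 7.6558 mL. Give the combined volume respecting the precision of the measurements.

1363.0 mL

703.150 mL + 81.0 mL + 571.1696 mL + 7.6558 mL = 1362.9754 mL.
Addition/subtraction keeps the fewest decimal places: 703.150 → 3 decimal places, 81.0 → 1 decimal place, 571.1696 → 4 decimal places, 7.6558 → 4 decimal places; limit is 1.
Rounded to 1 decimal place: 1363.0 mL.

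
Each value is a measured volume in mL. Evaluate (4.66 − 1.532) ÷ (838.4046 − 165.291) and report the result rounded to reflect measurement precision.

4.66 − 1.532 = 3.128, limited to 2 d.p. → 3 s.f.; 838.4046 − 165.291 = 673.1136, limited to 3 d.p. → 6 s.f.
Carrying full precision, 3.128 ÷ 673.1136 = 0.00464706106072…; keep min(3, 6) = 3 s.f.
Rounded to 3 significant figures: 0.00465.

0.00465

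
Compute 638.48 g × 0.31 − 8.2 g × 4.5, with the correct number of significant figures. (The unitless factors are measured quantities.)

1.6 × 10^2 g

638.48 × 0.31 = 197.9288 → 2.0 × 10^2 g (2 s.f., last digit at the 10^1 place).
8.2 × 4.5 = 36.9 → 37 g (2 s.f., last digit at the 10^0 place).
Difference: 161.0288 g; keep the coarser place, 10^1.
Result: 1.6 × 10^2 g.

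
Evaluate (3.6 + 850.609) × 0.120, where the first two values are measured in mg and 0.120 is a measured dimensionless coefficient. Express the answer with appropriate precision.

103 mg

3.6 mg + 850.609 mg = 854.209 mg; the sum is limited to 1 decimal place (4 s.f.).
Carrying full precision, 854.209 × 0.120 = 102.50508 mg; 0.120 has 3 s.f., so the result keeps min(4, 3) = 3 s.f.
Rounded to 3 significant figures: 103 mg.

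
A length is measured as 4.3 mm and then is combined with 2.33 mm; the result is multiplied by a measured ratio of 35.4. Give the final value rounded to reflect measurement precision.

4.3 mm + 2.33 mm = 6.63 mm; the sum is limited to 1 decimal place (2 s.f.).
Carrying full precision, 6.63 × 35.4 = 234.702 mm; 35.4 has 3 s.f., so the result keeps min(2, 3) = 2 s.f.
Rounded to 2 significant figures: 2.3 × 10^2 mm.

2.3 × 10^2 mm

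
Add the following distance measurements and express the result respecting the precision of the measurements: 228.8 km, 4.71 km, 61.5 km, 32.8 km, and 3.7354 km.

331.5 km

228.8 km + 4.71 km + 61.5 km + 32.8 km + 3.7354 km = 331.5454 km.
Addition/subtraction keeps the fewest decimal places: 228.8 → 1 decimal place, 4.71 → 2 decimal places, 61.5 → 1 decimal place, 32.8 → 1 decimal place, 3.7354 → 4 decimal places; limit is 1.
Rounded to 1 decimal place: 331.5 km.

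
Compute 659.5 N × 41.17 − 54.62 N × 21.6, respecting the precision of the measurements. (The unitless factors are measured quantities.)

659.5 × 41.17 = 27151.615 → 2.715 × 10^4 N (4 s.f., last digit at the 10^1 place).
54.62 × 21.6 = 1179.792 → 1.18 × 10^3 N (3 s.f., last digit at the 10^1 place).
Difference: 25971.823 N; keep the coarser place, 10^1.
Result: 2.597 × 10^4 N.

2.597 × 10^4 N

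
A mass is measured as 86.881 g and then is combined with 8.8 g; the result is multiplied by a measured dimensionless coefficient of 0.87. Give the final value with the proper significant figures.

83 g

86.881 g + 8.8 g = 95.681 g; the sum is limited to 1 decimal place (3 s.f.).
Carrying full precision, 95.681 × 0.87 = 83.24247 g; 0.87 has 2 s.f., so the result keeps min(3, 2) = 2 s.f.
Rounded to 2 significant figures: 83 g.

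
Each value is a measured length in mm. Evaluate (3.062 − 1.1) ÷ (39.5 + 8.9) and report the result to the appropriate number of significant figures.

3.062 − 1.1 = 1.962, limited to 1 d.p. → 2 s.f.; 39.5 + 8.9 = 48.4, limited to 1 d.p. → 3 s.f.
Carrying full precision, 1.962 ÷ 48.4 = 0.0405371900826…; keep min(2, 3) = 2 s.f.
Rounded to 2 significant figures: 0.041.

0.041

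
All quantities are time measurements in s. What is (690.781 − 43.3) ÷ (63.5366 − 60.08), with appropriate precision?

187

690.781 − 43.3 = 647.481, limited to 1 d.p. → 4 s.f.; 63.5366 − 60.08 = 3.4566, limited to 2 d.p. → 3 s.f.
Carrying full precision, 647.481 ÷ 3.4566 = 187.317306023…; keep min(4, 3) = 3 s.f.
Rounded to 3 significant figures: 187.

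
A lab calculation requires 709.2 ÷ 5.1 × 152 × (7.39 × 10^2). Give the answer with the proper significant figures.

709.2 ÷ 5.1 × 152 × (7.39 × 10^2) = 15620199.5294…
Multiplication/division keeps the fewest significant figures: 709.2 → 4 s.f., 5.1 → 2 s.f., 152 → 3 s.f., 7.39 × 10^2 → 3 s.f.; limit is 2.
Rounded to 2 significant figures: 1.6 × 10^7.

1.6 × 10^7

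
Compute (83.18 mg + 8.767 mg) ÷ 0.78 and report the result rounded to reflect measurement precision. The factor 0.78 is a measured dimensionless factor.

1.2 × 10² mg

83.18 mg + 8.767 mg = 91.947 mg; the sum is limited to 2 decimal places (4 s.f.).
Carrying full precision, 91.947 ÷ 0.78 = 117.880769231… mg; 0.78 has 2 s.f., so the result keeps min(4, 2) = 2 s.f.
Rounded to 2 significant figures: 1.2 × 10² mg.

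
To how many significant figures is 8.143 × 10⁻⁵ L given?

8.143 × 10⁻⁵: in scientific notation every digit of the coefficient is significant.

4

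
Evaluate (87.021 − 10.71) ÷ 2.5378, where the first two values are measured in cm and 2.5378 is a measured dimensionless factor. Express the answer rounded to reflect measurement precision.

30.07 cm

87.021 cm − 10.71 cm = 76.311 cm; the difference is limited to 2 decimal places (4 s.f.).
Carrying full precision, 76.311 ÷ 2.5378 = 30.0697454488… cm; 2.5378 has 5 s.f., so the result keeps min(4, 5) = 4 s.f.
Rounded to 4 significant figures: 30.07 cm.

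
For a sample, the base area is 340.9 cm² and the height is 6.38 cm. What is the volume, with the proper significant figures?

volume = 340.9 cm² × 6.38 cm = 2174.942 cm³.
340.9 has 4 significant figures; 6.38 has 3.
Division/multiplication keeps the fewest: 3 significant figures.
Rounded: 2.17 × 10^3 cm³.

2.17 × 10^3 cm³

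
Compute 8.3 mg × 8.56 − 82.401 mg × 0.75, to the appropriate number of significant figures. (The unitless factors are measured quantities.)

8.3 × 8.56 = 71.048 → 71 mg (2 s.f., last digit at the 10^0 place).
82.401 × 0.75 = 61.80075 → 62 mg (2 s.f., last digit at the 10^0 place).
Difference: 9.24725 mg; keep the coarser place, 10^0.
Result: 9 mg.

9 mg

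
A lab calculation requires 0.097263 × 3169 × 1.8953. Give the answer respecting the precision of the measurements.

584.2

0.097263 × 3169 × 1.8953 = 584.181584999…
Multiplication/division keeps the fewest significant figures: 0.097263 → 5 s.f., 3169 → 4 s.f., 1.8953 → 5 s.f.; limit is 4.
Rounded to 4 significant figures: 584.2.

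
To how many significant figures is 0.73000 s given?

5

0.73000: leading zeros are not significant; trailing zeros after a decimal point are significant.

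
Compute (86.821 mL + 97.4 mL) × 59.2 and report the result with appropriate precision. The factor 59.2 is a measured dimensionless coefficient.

86.821 mL + 97.4 mL = 184.221 mL; the sum is limited to 1 decimal place (4 s.f.).
Carrying full precision, 184.221 × 59.2 = 10905.8832 mL; 59.2 has 3 s.f., so the result keeps min(4, 3) = 3 s.f.
Rounded to 3 significant figures: 1.09 × 10⁴ mL.

1.09 × 10⁴ mL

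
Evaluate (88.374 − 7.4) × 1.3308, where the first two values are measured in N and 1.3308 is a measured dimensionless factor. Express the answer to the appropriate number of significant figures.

88.374 N − 7.4 N = 80.974 N; the difference is limited to 1 decimal place (3 s.f.).
Carrying full precision, 80.974 × 1.3308 = 107.7601992 N; 1.3308 has 5 s.f., so the result keeps min(3, 5) = 3 s.f.
Rounded to 3 significant figures: 108 N.

108 N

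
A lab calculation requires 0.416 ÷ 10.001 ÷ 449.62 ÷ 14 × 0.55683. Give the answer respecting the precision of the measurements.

3.7 × 10⁻⁶

0.416 ÷ 10.001 ÷ 449.62 ÷ 14 × 0.55683 = 0.00000367958527182…
Multiplication/division keeps the fewest significant figures: 0.416 → 3 s.f., 10.001 → 5 s.f., 449.62 → 5 s.f., 14 → 2 s.f., 0.55683 → 5 s.f.; limit is 2.
Rounded to 2 significant figures: 3.7 × 10⁻⁶.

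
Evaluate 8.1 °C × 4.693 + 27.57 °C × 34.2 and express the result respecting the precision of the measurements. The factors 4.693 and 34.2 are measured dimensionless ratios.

981 °C

8.1 × 4.693 = 38.0133 → 38 °C (2 s.f., last digit at the 10^0 place).
27.57 × 34.2 = 942.894 → 943 °C (3 s.f., last digit at the 10^0 place).
Sum: 980.9073 °C; keep the coarser place, 10^0.
Result: 981 °C.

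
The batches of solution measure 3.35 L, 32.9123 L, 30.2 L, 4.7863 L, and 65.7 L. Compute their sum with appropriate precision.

136.9 L

3.35 L + 32.9123 L + 30.2 L + 4.7863 L + 65.7 L = 136.9486 L.
Addition/subtraction keeps the fewest decimal places: 3.35 → 2 decimal places, 32.9123 → 4 decimal places, 30.2 → 1 decimal place, 4.7863 → 4 decimal places, 65.7 → 1 decimal place; limit is 1.
Rounded to 1 decimal place: 136.9 L.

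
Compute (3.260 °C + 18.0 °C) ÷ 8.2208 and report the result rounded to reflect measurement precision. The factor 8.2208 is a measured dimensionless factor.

3.260 °C + 18.0 °C = 21.260 °C; the sum is limited to 1 decimal place (3 s.f.).
Carrying full precision, 21.260 ÷ 8.2208 = 2.58612300506… °C; 8.2208 has 5 s.f., so the result keeps min(3, 5) = 3 s.f.
Rounded to 3 significant figures: 2.59 °C.

2.59 °C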